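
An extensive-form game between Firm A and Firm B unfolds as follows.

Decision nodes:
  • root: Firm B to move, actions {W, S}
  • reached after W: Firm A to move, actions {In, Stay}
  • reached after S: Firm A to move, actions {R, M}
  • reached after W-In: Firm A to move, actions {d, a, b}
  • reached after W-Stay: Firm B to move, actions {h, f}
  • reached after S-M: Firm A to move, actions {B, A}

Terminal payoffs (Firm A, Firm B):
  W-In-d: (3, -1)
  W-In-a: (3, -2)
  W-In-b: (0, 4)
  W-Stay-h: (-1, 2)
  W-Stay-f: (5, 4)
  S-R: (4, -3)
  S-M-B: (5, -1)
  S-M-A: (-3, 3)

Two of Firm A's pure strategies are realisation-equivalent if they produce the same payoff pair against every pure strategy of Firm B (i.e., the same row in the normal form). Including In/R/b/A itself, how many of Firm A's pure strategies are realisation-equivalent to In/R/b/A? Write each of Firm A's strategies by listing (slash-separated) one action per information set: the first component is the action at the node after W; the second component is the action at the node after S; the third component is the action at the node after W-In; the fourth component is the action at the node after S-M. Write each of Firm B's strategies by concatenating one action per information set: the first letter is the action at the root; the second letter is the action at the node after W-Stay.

2

Row for In/R/b/A (columns Wh, Wf, Sh, Sf): (0,4) (0,4) (4,-3) (4,-3).
Under In/R/b/A, Firm A's choice at the node after S-M can never be reached regardless of what Firm B does, so varying those choices leaves every outcome unchanged.
Holding the reachable choices fixed and varying the unreachable one freely already gives 2 equivalent strategies.
No other strategy reproduces this row, so those 2 are the full class: In/R/b/B, In/R/b/A.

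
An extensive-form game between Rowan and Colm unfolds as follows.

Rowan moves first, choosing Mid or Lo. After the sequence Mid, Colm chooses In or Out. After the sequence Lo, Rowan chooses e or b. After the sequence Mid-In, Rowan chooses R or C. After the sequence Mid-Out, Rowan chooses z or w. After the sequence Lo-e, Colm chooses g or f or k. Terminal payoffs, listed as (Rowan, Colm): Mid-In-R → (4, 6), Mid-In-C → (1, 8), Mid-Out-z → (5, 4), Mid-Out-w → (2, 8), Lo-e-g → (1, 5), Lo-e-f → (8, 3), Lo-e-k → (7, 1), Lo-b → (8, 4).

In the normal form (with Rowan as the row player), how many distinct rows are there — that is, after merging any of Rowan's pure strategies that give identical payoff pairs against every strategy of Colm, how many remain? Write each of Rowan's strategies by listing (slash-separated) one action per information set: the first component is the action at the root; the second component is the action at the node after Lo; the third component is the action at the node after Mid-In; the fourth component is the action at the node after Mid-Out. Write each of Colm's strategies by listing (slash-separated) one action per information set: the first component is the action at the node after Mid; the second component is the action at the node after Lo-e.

6

Rowan has 16 pure strategies: Mid/e/R/z, Mid/e/R/w, Mid/e/C/z, Mid/e/C/w, Mid/b/R/z, Mid/b/R/w, Mid/b/C/z, Mid/b/C/w, Lo/e/R/z, Lo/e/R/w, Lo/e/C/z, Lo/e/C/w, Lo/b/R/z, Lo/b/R/w, Lo/b/C/z, Lo/b/C/w. Columns: In/g, In/f, In/k, Out/g, Out/f, Out/k.
{Mid/e/R/z, Mid/b/R/z} → row (4,6) (4,6) (4,6) (5,4) (5,4) (5,4)
{Mid/e/R/w, Mid/b/R/w} → row (4,6) (4,6) (4,6) (2,8) (2,8) (2,8)
{Mid/e/C/z, Mid/b/C/z} → row (1,8) (1,8) (1,8) (5,4) (5,4) (5,4)
{Mid/e/C/w, Mid/b/C/w} → row (1,8) (1,8) (1,8) (2,8) (2,8) (2,8)
{Lo/e/R/z, Lo/e/R/w, Lo/e/C/z, Lo/e/C/w} → row (1,5) (8,3) (7,1) (1,5) (8,3) (7,1)
{Lo/b/R/z, Lo/b/R/w, Lo/b/C/z, Lo/b/C/w} → row (8,4) (8,4) (8,4) (8,4) (8,4) (8,4)
That's 6 distinct rows out of 16 strategies.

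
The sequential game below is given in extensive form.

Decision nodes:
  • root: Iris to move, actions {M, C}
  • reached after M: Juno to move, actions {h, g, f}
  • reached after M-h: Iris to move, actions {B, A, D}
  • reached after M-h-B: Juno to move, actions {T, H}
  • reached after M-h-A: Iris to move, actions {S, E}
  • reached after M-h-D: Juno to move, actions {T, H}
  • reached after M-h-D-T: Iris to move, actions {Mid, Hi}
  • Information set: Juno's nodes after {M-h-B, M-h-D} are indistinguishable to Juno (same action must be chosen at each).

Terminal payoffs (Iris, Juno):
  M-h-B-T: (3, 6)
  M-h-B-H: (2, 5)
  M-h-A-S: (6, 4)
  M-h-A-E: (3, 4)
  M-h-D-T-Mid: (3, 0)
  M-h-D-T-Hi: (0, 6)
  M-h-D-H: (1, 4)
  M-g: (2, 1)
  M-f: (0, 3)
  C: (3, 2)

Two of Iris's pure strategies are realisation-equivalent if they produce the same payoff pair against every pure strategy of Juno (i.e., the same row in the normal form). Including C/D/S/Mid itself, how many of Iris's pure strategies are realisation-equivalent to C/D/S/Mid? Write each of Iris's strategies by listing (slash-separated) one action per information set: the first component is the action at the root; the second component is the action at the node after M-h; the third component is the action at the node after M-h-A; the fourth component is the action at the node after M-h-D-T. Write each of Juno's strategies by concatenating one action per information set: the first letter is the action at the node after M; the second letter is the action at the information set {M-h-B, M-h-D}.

Row for C/D/S/Mid (columns hT, hH, gT, gH, fT, fH): (3,2) (3,2) (3,2) (3,2) (3,2) (3,2).
Under C/D/S/Mid, Iris's choice at the node after M-h and at the node after M-h-A and at the node after M-h-D-T can never be reached regardless of what Juno does, so varying those choices leaves every outcome unchanged.
Holding the reachable choices fixed and varying the unreachable ones freely already gives 3 × 2 × 2 = 12 equivalent strategies.
No other strategy reproduces this row, so those 12 are the full class: C/B/S/Mid, C/B/S/Hi, C/B/E/Mid, C/B/E/Hi, C/A/S/Mid, C/A/S/Hi, C/A/E/Mid, C/A/E/Hi, C/D/S/Mid, C/D/S/Hi, C/D/E/Mid, C/D/E/Hi.

12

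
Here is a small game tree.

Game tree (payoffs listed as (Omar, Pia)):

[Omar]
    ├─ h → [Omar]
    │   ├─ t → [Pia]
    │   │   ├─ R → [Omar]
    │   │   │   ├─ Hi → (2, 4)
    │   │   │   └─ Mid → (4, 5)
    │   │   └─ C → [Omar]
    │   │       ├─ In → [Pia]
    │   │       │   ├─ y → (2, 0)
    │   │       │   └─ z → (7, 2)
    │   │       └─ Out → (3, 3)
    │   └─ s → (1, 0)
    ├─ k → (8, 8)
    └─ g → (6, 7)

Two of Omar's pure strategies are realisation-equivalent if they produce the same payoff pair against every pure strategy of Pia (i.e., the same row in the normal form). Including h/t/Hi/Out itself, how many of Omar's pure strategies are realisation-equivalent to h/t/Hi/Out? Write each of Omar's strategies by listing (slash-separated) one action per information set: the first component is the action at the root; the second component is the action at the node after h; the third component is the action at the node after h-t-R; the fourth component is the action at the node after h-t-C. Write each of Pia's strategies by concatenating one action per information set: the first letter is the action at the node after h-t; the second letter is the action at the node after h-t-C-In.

1

Row for h/t/Hi/Out (columns Ry, Rz, Cy, Cz): (2,4) (2,4) (3,3) (3,3).
Every one of Omar's information sets is on the play path for some reply by Pia when Omar follows h/t/Hi/Out.
Changing the action at any of them therefore changes at least one column, so only h/t/Hi/Out itself gives this row.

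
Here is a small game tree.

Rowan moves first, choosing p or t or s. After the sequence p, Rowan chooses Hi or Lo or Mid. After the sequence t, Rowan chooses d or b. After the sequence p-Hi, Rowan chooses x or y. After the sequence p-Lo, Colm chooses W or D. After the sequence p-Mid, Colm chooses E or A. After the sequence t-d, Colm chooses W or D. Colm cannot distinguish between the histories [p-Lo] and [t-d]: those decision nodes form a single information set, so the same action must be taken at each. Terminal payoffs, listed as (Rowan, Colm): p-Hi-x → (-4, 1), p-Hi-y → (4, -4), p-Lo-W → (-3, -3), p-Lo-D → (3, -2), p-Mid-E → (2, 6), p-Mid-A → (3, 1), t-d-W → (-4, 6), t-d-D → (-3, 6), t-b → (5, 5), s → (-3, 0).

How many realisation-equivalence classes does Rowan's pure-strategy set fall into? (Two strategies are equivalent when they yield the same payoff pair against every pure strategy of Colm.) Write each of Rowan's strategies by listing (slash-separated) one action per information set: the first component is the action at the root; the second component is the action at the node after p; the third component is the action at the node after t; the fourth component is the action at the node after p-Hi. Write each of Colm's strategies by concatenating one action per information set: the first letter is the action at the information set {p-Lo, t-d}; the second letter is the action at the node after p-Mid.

7

Rowan has 36 pure strategies: p/Hi/d/x, p/Hi/d/y, p/Hi/b/x, p/Hi/b/y, p/Lo/d/x, p/Lo/d/y, p/Lo/b/x, p/Lo/b/y, p/Mid/d/x, p/Mid/d/y, p/Mid/b/x, p/Mid/b/y, t/Hi/d/x, t/Hi/d/y, t/Hi/b/x, t/Hi/b/y, t/Lo/d/x, t/Lo/d/y, t/Lo/b/x, t/Lo/b/y, t/Mid/d/x, t/Mid/d/y, t/Mid/b/x, t/Mid/b/y, s/Hi/d/x, s/Hi/d/y, s/Hi/b/x, s/Hi/b/y, s/Lo/d/x, s/Lo/d/y, s/Lo/b/x, s/Lo/b/y, s/Mid/d/x, s/Mid/d/y, s/Mid/b/x, s/Mid/b/y. Columns: WE, WA, DE, DA.
{p/Hi/d/x, p/Hi/b/x} → row (-4,1) (-4,1) (-4,1) (-4,1)
{p/Hi/d/y, p/Hi/b/y} → row (4,-4) (4,-4) (4,-4) (4,-4)
{p/Lo/d/x, p/Lo/d/y, p/Lo/b/x, p/Lo/b/y} → row (-3,-3) (-3,-3) (3,-2) (3,-2)
{p/Mid/d/x, p/Mid/d/y, p/Mid/b/x, p/Mid/b/y} → row (2,6) (3,1) (2,6) (3,1)
{t/Hi/d/x, t/Hi/d/y, t/Lo/d/x, t/Lo/d/y, t/Mid/d/x, t/Mid/d/y} → row (-4,6) (-4,6) (-3,6) (-3,6)
{t/Hi/b/x, t/Hi/b/y, t/Lo/b/x, t/Lo/b/y, t/Mid/b/x, t/Mid/b/y} → row (5,5) (5,5) (5,5) (5,5)
{s/Hi/d/x, s/Hi/d/y, s/Hi/b/x, s/Hi/b/y, s/Lo/d/x, s/Lo/d/y, s/Lo/b/x, s/Lo/b/y, s/Mid/d/x, s/Mid/d/y, s/Mid/b/x, s/Mid/b/y} → row (-3,0) (-3,0) (-3,0) (-3,0)
That's 7 distinct rows out of 36 strategies.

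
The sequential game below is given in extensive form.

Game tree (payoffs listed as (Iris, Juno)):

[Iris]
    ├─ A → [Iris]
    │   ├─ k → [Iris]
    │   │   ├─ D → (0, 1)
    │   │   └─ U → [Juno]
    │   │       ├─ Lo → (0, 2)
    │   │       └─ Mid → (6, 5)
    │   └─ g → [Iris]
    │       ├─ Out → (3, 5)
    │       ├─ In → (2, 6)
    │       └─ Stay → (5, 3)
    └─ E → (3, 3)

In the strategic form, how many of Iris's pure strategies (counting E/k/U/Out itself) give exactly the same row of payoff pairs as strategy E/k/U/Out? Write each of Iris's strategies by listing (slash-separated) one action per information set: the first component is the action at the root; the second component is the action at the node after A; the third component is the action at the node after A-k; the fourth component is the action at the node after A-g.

12

Row for E/k/U/Out (columns Lo, Mid): (3,3) (3,3).
Under E/k/U/Out, Iris's choice at the node after A and at the node after A-k and at the node after A-g can never be reached regardless of what Juno does, so varying those choices leaves every outcome unchanged.
Holding the reachable choices fixed and varying the unreachable ones freely already gives 2 × 2 × 3 = 12 equivalent strategies.
No other strategy reproduces this row, so those 12 are the full class: E/k/D/Out, E/k/D/In, E/k/D/Stay, E/k/U/Out, E/k/U/In, E/k/U/Stay, E/g/D/Out, E/g/D/In, E/g/D/Stay, E/g/U/Out, E/g/U/In, E/g/U/Stay.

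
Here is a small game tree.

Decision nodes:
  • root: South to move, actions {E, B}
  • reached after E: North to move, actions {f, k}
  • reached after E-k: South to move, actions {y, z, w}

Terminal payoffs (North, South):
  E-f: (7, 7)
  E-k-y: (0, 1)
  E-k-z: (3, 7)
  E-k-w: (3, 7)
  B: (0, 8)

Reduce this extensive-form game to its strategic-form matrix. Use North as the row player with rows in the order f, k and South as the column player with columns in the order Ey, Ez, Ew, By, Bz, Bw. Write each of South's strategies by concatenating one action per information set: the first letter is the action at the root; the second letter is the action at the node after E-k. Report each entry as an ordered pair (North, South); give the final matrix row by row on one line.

f: (7,7) (7,7) (7,7) (0,8) (0,8) (0,8) | k: (0,1) (3,7) (3,7) (0,8) (0,8) (0,8)

           Ey       Ez       Ew       By       Bz       Bw
   f    (7,7)    (7,7)    (7,7)    (0,8)    (0,8)    (0,8)
   k    (0,1)    (3,7)    (3,7)    (0,8)    (0,8)    (0,8)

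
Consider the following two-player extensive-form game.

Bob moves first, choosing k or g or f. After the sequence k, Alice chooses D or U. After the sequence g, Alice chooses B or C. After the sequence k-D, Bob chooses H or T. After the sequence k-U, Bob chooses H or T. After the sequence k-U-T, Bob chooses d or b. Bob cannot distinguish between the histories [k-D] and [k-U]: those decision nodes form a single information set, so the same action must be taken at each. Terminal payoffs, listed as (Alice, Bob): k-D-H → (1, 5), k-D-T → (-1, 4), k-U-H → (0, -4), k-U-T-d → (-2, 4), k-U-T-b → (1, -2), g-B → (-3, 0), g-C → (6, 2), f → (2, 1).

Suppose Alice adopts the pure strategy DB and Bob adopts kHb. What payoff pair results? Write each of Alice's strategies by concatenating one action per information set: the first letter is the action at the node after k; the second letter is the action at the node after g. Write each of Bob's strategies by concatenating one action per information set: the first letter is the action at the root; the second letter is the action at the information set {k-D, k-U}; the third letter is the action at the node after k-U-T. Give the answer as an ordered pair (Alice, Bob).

(1, 5)

Trace the play path from the root:
  Bob plays k
  Alice plays D at [k]
  Bob plays H at [k-D]
→ terminal payoff (1, 5).
(Alice's choice at the node after g is never reached on this path, so it doesn't affect the outcome.)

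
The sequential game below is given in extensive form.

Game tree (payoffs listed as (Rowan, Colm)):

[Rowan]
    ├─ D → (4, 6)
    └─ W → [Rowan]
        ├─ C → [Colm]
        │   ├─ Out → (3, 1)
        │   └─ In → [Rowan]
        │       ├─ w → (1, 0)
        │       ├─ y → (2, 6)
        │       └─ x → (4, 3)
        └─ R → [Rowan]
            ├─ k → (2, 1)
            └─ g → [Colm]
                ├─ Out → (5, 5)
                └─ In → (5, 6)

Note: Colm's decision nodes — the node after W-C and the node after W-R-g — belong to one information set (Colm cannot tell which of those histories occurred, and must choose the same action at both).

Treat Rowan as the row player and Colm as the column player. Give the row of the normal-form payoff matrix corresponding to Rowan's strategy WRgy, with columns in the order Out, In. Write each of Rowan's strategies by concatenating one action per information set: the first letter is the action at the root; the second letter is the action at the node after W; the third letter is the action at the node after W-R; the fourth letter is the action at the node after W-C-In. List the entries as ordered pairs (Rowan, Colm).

vs Out: Rowan plays W → Rowan plays R at [W] → Rowan plays g at [W-R] → Colm plays Out at [W-R-g] → (5, 5)
vs In: Rowan plays W → Rowan plays R at [W] → Rowan plays g at [W-R] → Colm plays In at [W-R-g] → (5, 6)

(5,5) (5,6)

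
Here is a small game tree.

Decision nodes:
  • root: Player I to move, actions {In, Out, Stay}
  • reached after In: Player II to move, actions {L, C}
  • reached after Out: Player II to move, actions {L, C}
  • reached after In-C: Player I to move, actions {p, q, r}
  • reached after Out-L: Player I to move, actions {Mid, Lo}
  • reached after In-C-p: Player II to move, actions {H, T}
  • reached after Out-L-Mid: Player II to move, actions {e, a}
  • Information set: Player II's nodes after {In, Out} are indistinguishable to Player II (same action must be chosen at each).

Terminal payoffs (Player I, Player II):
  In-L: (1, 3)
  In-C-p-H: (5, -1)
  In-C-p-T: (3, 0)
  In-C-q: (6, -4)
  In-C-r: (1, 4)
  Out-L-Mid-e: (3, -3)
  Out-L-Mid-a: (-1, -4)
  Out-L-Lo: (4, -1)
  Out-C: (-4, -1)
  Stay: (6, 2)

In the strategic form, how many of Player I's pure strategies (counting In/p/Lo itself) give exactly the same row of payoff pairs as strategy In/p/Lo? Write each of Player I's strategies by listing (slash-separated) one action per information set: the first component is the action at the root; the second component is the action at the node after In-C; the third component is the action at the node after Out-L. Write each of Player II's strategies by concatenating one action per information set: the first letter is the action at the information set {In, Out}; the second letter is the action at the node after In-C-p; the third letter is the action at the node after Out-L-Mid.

Row for In/p/Lo (columns LHe, LHa, LTe, LTa, CHe, CHa, CTe, CTa): (1,3) (1,3) (1,3) (1,3) (5,-1) (5,-1) (3,0) (3,0).
Under In/p/Lo, Player I's choice at the node after Out-L can never be reached regardless of what Player II does, so varying those choices leaves every outcome unchanged.
Holding the reachable choices fixed and varying the unreachable one freely already gives 2 equivalent strategies.
No other strategy reproduces this row, so those 2 are the full class: In/p/Mid, In/p/Lo.

2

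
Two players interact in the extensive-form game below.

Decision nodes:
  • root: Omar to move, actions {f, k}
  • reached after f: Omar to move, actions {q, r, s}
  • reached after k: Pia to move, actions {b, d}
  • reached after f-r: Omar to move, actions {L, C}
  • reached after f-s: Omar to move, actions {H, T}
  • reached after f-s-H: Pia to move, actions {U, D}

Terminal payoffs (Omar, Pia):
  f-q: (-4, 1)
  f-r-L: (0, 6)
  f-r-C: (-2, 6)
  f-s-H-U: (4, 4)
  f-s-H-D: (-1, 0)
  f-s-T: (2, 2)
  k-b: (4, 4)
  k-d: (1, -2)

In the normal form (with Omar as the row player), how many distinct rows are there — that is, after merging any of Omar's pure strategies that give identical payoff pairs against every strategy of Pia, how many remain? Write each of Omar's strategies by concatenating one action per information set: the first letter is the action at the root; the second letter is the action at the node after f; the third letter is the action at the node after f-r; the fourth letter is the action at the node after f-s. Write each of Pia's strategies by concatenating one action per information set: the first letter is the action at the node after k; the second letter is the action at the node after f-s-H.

Omar has 24 pure strategies: fqLH, fqLT, fqCH, fqCT, frLH, frLT, frCH, frCT, fsLH, fsLT, fsCH, fsCT, kqLH, kqLT, kqCH, kqCT, krLH, krLT, krCH, krCT, ksLH, ksLT, ksCH, ksCT. Columns: bU, bD, dU, dD.
{fqLH, fqLT, fqCH, fqCT} → row (-4,1) (-4,1) (-4,1) (-4,1)
{frLH, frLT} → row (0,6) (0,6) (0,6) (0,6)
{frCH, frCT} → row (-2,6) (-2,6) (-2,6) (-2,6)
{fsLH, fsCH} → row (4,4) (-1,0) (4,4) (-1,0)
{fsLT, fsCT} → row (2,2) (2,2) (2,2) (2,2)
{kqLH, kqLT, kqCH, kqCT, krLH, krLT, krCH, krCT, ksLH, ksLT, ksCH, ksCT} → row (4,4) (4,4) (1,-2) (1,-2)
That's 6 distinct rows out of 24 strategies.

6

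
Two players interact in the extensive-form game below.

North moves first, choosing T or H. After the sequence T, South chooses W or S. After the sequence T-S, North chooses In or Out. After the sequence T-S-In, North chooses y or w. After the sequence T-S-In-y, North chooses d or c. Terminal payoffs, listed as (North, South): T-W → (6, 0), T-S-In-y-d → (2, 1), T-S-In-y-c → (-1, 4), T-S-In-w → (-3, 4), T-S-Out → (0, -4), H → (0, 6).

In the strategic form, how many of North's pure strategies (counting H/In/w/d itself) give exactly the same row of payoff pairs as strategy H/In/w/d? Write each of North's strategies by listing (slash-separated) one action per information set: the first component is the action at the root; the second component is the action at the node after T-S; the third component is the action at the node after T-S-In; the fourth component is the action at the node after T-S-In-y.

8

Row for H/In/w/d (columns W, S): (0,6) (0,6).
Under H/In/w/d, North's choice at the node after T-S and at the node after T-S-In and at the node after T-S-In-y can never be reached regardless of what South does, so varying those choices leaves every outcome unchanged.
Holding the reachable choices fixed and varying the unreachable ones freely already gives 2 × 2 × 2 = 8 equivalent strategies.
No other strategy reproduces this row, so those 8 are the full class: H/In/y/d, H/In/y/c, H/In/w/d, H/In/w/c, H/Out/y/d, H/Out/y/c, H/Out/w/d, H/Out/w/c.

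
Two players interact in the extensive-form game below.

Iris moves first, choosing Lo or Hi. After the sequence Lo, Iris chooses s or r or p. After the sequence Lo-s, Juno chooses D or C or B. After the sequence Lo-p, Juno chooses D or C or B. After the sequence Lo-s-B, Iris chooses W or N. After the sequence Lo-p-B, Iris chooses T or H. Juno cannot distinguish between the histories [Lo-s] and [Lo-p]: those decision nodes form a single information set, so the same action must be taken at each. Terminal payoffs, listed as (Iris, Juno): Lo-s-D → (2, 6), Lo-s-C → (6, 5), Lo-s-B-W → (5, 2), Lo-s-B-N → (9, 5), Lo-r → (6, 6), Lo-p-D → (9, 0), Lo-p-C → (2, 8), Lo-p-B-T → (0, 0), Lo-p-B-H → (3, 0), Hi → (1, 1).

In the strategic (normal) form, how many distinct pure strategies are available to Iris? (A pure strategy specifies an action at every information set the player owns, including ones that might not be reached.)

Iris owns the root with actions {Lo, Hi} — two choices.
Iris owns the node after Lo with actions {s, r, p} — three choices.
Iris owns the node after Lo-s-B with actions {W, N} — two choices.
Iris owns the node after Lo-p-B with actions {T, H} — two choices.
A pure strategy fixes one action at each information set independently, so the count is the product 2 × 3 × 2 × 2 = 24.
(For reference, Juno has 3 pure strategies, giving a 24×3 normal-form matrix.)

24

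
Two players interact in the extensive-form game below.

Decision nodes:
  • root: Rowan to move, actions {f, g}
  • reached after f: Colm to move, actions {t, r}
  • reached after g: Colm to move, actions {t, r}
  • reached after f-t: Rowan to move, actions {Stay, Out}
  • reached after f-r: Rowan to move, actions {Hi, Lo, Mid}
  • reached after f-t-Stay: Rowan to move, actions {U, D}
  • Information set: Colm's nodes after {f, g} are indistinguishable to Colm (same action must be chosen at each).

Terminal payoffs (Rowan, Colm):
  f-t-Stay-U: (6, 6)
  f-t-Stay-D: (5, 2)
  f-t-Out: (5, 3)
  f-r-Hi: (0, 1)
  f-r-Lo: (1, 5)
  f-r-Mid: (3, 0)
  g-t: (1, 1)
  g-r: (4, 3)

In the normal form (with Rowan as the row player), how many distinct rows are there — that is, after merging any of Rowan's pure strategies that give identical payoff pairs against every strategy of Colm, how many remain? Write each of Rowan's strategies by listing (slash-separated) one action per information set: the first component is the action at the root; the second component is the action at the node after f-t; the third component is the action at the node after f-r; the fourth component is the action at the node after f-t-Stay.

10

Rowan has 24 pure strategies: f/Stay/Hi/U, f/Stay/Hi/D, f/Stay/Lo/U, f/Stay/Lo/D, f/Stay/Mid/U, f/Stay/Mid/D, f/Out/Hi/U, f/Out/Hi/D, f/Out/Lo/U, f/Out/Lo/D, f/Out/Mid/U, f/Out/Mid/D, g/Stay/Hi/U, g/Stay/Hi/D, g/Stay/Lo/U, g/Stay/Lo/D, g/Stay/Mid/U, g/Stay/Mid/D, g/Out/Hi/U, g/Out/Hi/D, g/Out/Lo/U, g/Out/Lo/D, g/Out/Mid/U, g/Out/Mid/D. Columns: t, r.
{f/Stay/Hi/U} → row (6,6) (0,1)
{f/Stay/Hi/D} → row (5,2) (0,1)
{f/Stay/Lo/U} → row (6,6) (1,5)
{f/Stay/Lo/D} → row (5,2) (1,5)
{f/Stay/Mid/U} → row (6,6) (3,0)
{f/Stay/Mid/D} → row (5,2) (3,0)
{f/Out/Hi/U, f/Out/Hi/D} → row (5,3) (0,1)
{f/Out/Lo/U, f/Out/Lo/D} → row (5,3) (1,5)
{f/Out/Mid/U, f/Out/Mid/D} → row (5,3) (3,0)
{g/Stay/Hi/U, g/Stay/Hi/D, g/Stay/Lo/U, g/Stay/Lo/D, g/Stay/Mid/U, g/Stay/Mid/D, g/Out/Hi/U, g/Out/Hi/D, g/Out/Lo/U, g/Out/Lo/D, g/Out/Mid/U, g/Out/Mid/D} → row (1,1) (4,3)
That's 10 distinct rows out of 24 strategies.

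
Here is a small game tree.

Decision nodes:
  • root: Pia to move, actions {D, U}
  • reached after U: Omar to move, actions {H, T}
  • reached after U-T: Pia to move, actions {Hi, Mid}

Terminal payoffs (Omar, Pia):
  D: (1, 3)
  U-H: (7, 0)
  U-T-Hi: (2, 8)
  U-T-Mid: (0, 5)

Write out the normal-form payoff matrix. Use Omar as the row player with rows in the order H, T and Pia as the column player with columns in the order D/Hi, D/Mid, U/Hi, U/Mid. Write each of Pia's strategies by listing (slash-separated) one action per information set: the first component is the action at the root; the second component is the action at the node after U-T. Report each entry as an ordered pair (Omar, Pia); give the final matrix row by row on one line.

Row H: D/Hi→(1,3), D/Mid→(1,3), U/Hi→(7,0), U/Mid→(7,0)
Row T: D/Hi→(1,3), D/Mid→(1,3), U/Hi→(2,8), U/Mid→(0,5)

H: (1,3) (1,3) (7,0) (7,0) | T: (1,3) (1,3) (2,8) (0,5)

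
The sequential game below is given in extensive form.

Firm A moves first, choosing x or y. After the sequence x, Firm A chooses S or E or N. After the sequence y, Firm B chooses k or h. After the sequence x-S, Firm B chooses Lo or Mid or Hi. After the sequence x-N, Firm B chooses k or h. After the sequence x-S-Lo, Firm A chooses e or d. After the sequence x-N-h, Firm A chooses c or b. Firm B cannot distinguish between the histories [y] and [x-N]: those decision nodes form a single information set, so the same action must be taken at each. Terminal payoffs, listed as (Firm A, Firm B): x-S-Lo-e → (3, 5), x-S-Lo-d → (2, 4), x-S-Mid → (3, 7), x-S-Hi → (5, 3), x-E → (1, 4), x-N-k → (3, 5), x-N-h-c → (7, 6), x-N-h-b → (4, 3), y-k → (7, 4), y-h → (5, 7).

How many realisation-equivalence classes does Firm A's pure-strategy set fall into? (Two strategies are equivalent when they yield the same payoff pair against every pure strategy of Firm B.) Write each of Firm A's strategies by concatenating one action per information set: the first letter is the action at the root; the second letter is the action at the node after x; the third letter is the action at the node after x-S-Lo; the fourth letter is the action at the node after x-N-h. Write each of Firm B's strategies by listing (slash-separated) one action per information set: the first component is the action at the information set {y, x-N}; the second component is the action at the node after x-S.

6

Firm A has 24 pure strategies: xSec, xSeb, xSdc, xSdb, xEec, xEeb, xEdc, xEdb, xNec, xNeb, xNdc, xNdb, ySec, ySeb, ySdc, ySdb, yEec, yEeb, yEdc, yEdb, yNec, yNeb, yNdc, yNdb. Columns: k/Lo, k/Mid, k/Hi, h/Lo, h/Mid, h/Hi.
{xSec, xSeb} → row (3,5) (3,7) (5,3) (3,5) (3,7) (5,3)
{xSdc, xSdb} → row (2,4) (3,7) (5,3) (2,4) (3,7) (5,3)
{xEec, xEeb, xEdc, xEdb} → row (1,4) (1,4) (1,4) (1,4) (1,4) (1,4)
{xNec, xNdc} → row (3,5) (3,5) (3,5) (7,6) (7,6) (7,6)
{xNeb, xNdb} → row (3,5) (3,5) (3,5) (4,3) (4,3) (4,3)
{ySec, ySeb, ySdc, ySdb, yEec, yEeb, yEdc, yEdb, yNec, yNeb, yNdc, yNdb} → row (7,4) (7,4) (7,4) (5,7) (5,7) (5,7)
That's 6 distinct rows out of 24 strategies.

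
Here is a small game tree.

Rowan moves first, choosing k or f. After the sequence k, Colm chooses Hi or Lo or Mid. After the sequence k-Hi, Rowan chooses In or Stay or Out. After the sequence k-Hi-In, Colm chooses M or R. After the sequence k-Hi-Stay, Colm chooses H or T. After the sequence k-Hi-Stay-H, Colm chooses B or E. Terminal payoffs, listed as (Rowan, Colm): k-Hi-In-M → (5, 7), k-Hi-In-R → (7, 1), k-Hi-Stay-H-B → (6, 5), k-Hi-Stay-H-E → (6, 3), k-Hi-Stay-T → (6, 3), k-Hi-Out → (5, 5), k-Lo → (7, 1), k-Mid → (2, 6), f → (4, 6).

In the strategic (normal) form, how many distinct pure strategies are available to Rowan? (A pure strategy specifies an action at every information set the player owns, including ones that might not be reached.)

Rowan owns the root with actions {k, f} — two choices.
Rowan owns the node after k-Hi with actions {In, Stay, Out} — three choices.
A pure strategy fixes one action at each information set independently, so the count is the product 2 × 3 = 6.
(For reference, Colm has 24 pure strategies, giving a 6×24 normal-form matrix.)

6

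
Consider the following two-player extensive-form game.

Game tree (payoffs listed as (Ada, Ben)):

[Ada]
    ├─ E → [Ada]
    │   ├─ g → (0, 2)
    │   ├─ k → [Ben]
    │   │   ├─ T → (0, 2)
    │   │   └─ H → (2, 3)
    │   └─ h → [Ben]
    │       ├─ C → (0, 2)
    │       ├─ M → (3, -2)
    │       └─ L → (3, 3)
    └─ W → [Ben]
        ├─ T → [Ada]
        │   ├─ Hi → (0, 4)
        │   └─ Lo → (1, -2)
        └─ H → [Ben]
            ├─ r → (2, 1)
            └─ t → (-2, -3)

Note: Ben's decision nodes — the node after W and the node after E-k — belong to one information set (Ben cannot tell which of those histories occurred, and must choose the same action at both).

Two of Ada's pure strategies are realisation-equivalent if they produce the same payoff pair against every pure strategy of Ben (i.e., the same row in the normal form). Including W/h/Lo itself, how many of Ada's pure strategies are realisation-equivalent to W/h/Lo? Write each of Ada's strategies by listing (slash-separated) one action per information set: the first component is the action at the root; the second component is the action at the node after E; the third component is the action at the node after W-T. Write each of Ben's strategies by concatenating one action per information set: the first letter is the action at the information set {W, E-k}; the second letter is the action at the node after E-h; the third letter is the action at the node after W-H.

Row for W/h/Lo (columns TCr, TCt, TMr, TMt, TLr, TLt, HCr, HCt, HMr, HMt, HLr, HLt): (1,-2) (1,-2) (1,-2) (1,-2) (1,-2) (1,-2) (2,1) (-2,-3) (2,1) (-2,-3) (2,1) (-2,-3).
Under W/h/Lo, Ada's choice at the node after E can never be reached regardless of what Ben does, so varying those choices leaves every outcome unchanged.
Holding the reachable choices fixed and varying the unreachable one freely already gives 3 equivalent strategies.
No other strategy reproduces this row, so those 3 are the full class: W/g/Lo, W/k/Lo, W/h/Lo.

3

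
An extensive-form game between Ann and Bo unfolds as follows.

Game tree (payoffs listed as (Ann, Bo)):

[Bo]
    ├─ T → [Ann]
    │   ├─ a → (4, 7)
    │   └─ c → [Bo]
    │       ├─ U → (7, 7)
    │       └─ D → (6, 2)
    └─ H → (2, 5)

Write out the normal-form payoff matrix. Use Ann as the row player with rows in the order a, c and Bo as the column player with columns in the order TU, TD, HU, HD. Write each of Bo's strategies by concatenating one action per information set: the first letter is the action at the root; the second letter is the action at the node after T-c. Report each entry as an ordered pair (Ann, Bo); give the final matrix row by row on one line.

a: (4,7) (4,7) (2,5) (2,5) | c: (7,7) (6,2) (2,5) (2,5)

           TU       TD       HU       HD
   a    (4,7)    (4,7)    (2,5)    (2,5)
   c    (7,7)    (6,2)    (2,5)    (2,5)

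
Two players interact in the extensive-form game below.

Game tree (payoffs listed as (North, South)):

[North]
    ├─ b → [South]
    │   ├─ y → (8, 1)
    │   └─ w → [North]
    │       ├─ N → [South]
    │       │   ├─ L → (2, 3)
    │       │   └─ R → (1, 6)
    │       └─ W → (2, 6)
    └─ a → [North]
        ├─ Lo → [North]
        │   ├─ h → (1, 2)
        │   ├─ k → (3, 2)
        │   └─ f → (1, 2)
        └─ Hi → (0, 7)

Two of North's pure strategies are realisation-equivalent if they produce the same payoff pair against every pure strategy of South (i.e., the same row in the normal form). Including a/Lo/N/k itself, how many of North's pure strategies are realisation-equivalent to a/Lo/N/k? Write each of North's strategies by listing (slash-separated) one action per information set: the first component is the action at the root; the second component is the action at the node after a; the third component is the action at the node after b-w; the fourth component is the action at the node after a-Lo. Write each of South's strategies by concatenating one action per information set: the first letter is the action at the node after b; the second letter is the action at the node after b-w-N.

Row for a/Lo/N/k (columns yL, yR, wL, wR): (3,2) (3,2) (3,2) (3,2).
Under a/Lo/N/k, North's choice at the node after b-w can never be reached regardless of what South does, so varying those choices leaves every outcome unchanged.
Holding the reachable choices fixed and varying the unreachable one freely already gives 2 equivalent strategies.
No other strategy reproduces this row, so those 2 are the full class: a/Lo/N/k, a/Lo/W/k.

2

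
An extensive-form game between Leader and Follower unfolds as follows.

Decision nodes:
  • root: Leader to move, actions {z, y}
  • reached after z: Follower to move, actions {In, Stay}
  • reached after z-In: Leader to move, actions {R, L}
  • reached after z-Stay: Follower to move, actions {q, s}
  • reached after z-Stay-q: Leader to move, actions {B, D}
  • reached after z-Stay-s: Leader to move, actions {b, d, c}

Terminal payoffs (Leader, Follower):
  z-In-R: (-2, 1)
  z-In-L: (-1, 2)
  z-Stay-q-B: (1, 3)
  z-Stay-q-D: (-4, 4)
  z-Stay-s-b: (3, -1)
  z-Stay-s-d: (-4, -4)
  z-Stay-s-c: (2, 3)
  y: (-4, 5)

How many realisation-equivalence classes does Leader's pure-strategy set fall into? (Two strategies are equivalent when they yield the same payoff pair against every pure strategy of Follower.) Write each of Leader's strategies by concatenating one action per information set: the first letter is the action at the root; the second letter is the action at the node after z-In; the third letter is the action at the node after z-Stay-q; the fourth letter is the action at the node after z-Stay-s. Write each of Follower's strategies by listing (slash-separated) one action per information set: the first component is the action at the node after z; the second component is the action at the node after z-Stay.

Leader has 24 pure strategies: zRBb, zRBd, zRBc, zRDb, zRDd, zRDc, zLBb, zLBd, zLBc, zLDb, zLDd, zLDc, yRBb, yRBd, yRBc, yRDb, yRDd, yRDc, yLBb, yLBd, yLBc, yLDb, yLDd, yLDc. Columns: In/q, In/s, Stay/q, Stay/s.
{zRBb} → row (-2,1) (-2,1) (1,3) (3,-1)
{zRBd} → row (-2,1) (-2,1) (1,3) (-4,-4)
{zRBc} → row (-2,1) (-2,1) (1,3) (2,3)
{zRDb} → row (-2,1) (-2,1) (-4,4) (3,-1)
{zRDd} → row (-2,1) (-2,1) (-4,4) (-4,-4)
{zRDc} → row (-2,1) (-2,1) (-4,4) (2,3)
{zLBb} → row (-1,2) (-1,2) (1,3) (3,-1)
{zLBd} → row (-1,2) (-1,2) (1,3) (-4,-4)
{zLBc} → row (-1,2) (-1,2) (1,3) (2,3)
{zLDb} → row (-1,2) (-1,2) (-4,4) (3,-1)
{zLDd} → row (-1,2) (-1,2) (-4,4) (-4,-4)
{zLDc} → row (-1,2) (-1,2) (-4,4) (2,3)
{yRBb, yRBd, yRBc, yRDb, yRDd, yRDc, yLBb, yLBd, yLBc, yLDb, yLDd, yLDc} → row (-4,5) (-4,5) (-4,5) (-4,5)
That's 13 distinct rows out of 24 strategies.

13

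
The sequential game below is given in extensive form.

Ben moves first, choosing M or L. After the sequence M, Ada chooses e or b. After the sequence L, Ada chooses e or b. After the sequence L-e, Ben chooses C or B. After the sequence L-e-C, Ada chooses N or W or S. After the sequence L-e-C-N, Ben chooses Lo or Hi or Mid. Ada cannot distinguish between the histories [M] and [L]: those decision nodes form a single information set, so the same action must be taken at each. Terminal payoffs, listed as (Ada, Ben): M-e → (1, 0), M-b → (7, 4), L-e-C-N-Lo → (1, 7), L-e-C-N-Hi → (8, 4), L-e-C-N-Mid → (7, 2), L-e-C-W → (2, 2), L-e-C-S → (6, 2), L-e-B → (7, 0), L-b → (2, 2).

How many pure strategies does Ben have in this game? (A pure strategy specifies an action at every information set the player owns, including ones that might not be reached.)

Ben owns the root with actions {M, L} — two choices.
Ben owns the node after L-e with actions {C, B} — two choices.
Ben owns the node after L-e-C-N with actions {Lo, Hi, Mid} — three choices.
A pure strategy fixes one action at each information set independently, so the count is the product 2 × 2 × 3 = 12.

12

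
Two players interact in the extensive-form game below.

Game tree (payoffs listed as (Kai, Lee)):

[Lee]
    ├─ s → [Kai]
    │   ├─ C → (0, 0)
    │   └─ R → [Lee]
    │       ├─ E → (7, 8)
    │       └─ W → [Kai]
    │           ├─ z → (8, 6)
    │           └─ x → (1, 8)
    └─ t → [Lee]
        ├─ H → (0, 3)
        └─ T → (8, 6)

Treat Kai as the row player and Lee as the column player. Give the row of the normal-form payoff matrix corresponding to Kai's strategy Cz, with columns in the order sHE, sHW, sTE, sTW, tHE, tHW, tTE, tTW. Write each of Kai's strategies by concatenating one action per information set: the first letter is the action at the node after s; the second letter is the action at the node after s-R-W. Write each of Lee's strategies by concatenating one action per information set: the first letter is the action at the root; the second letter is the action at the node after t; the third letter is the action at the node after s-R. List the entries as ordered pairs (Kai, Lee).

(0,0) (0,0) (0,0) (0,0) (0,3) (0,3) (8,6) (8,6)

vs sHE: Lee plays s → Kai plays C at [s] → (0, 0)
vs sHW: Lee plays s → Kai plays C at [s] → (0, 0)
vs sTE: Lee plays s → Kai plays C at [s] → (0, 0)
vs sTW: Lee plays s → Kai plays C at [s] → (0, 0)
vs tHE: Lee plays t → Lee plays H at [t] → (0, 3)
vs tHW: Lee plays t → Lee plays H at [t] → (0, 3)
vs tTE: Lee plays t → Lee plays T at [t] → (8, 6)
vs tTW: Lee plays t → Lee plays T at [t] → (8, 6)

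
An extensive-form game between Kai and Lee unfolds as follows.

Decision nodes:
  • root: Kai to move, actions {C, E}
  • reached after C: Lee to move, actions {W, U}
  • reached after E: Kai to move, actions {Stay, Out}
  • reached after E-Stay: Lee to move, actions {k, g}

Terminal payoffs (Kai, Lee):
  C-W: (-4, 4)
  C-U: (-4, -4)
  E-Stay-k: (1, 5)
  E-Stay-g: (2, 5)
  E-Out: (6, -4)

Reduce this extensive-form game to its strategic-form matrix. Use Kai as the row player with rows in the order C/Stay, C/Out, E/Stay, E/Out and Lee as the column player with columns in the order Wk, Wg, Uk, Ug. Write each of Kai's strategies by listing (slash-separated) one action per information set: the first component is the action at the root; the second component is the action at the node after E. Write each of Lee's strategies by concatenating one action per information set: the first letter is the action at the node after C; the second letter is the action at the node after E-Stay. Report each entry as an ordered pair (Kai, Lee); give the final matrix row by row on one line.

             Wk       Wg       Uk       Ug
C/Stay   (-4,4)   (-4,4)  (-4,-4)  (-4,-4)
 C/Out   (-4,4)   (-4,4)  (-4,-4)  (-4,-4)
E/Stay    (1,5)    (2,5)    (1,5)    (2,5)
 E/Out   (6,-4)   (6,-4)   (6,-4)   (6,-4)

C/Stay: (-4,4) (-4,4) (-4,-4) (-4,-4) | C/Out: (-4,4) (-4,4) (-4,-4) (-4,-4) | E/Stay: (1,5) (2,5) (1,5) (2,5) | E/Out: (6,-4) (6,-4) (6,-4) (6,-4)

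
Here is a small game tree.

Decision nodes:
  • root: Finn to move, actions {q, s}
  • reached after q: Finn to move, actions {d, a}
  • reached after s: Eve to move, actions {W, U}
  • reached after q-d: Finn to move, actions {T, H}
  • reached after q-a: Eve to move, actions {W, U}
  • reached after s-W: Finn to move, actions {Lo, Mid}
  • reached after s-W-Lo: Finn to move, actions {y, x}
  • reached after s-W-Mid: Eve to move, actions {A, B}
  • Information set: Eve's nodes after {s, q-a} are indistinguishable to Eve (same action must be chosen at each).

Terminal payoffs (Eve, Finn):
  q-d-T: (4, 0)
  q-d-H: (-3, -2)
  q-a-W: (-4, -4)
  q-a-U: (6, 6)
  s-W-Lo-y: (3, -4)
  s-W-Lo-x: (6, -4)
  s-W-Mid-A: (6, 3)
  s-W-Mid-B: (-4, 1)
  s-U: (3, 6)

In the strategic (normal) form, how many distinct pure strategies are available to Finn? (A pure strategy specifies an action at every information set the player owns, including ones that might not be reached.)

Finn owns the root with actions {q, s} — two choices.
Finn owns the node after q with actions {d, a} — two choices.
Finn owns the node after q-d with actions {T, H} — two choices.
Finn owns the node after s-W with actions {Lo, Mid} — two choices.
Finn owns the node after s-W-Lo with actions {y, x} — two choices.
A pure strategy fixes one action at each information set independently, so the count is the product 2 × 2 × 2 × 2 × 2 = 32.
(For reference, Eve has 4 pure strategies, giving a 32×4 normal-form matrix.)

32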